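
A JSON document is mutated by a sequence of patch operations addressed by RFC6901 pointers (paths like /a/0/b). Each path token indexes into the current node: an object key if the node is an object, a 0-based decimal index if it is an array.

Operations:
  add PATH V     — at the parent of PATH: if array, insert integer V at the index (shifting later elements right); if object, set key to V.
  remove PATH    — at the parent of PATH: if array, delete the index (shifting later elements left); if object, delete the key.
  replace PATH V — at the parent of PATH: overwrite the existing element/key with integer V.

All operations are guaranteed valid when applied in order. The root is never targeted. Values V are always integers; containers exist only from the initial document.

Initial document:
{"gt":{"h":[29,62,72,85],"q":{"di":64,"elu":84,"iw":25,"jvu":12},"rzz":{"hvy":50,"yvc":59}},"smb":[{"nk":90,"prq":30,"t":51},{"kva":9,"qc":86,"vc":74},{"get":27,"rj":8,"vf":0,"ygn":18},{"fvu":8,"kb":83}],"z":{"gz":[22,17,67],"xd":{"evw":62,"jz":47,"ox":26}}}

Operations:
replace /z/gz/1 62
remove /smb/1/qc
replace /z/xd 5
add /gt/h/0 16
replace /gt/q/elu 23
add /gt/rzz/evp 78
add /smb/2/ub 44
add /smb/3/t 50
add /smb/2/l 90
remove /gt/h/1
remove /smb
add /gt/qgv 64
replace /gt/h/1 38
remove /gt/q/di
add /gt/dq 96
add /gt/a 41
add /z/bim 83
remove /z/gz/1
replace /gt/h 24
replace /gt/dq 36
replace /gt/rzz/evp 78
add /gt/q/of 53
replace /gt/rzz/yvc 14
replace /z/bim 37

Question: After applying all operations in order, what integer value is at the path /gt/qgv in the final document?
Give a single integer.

After op 1 (replace /z/gz/1 62): {"gt":{"h":[29,62,72,85],"q":{"di":64,"elu":84,"iw":25,"jvu":12},"rzz":{"hvy":50,"yvc":59}},"smb":[{"nk":90,"prq":30,"t":51},{"kva":9,"qc":86,"vc":74},{"get":27,"rj":8,"vf":0,"ygn":18},{"fvu":8,"kb":83}],"z":{"gz":[22,62,67],"xd":{"evw":62,"jz":47,"ox":26}}}
After op 2 (remove /smb/1/qc): {"gt":{"h":[29,62,72,85],"q":{"di":64,"elu":84,"iw":25,"jvu":12},"rzz":{"hvy":50,"yvc":59}},"smb":[{"nk":90,"prq":30,"t":51},{"kva":9,"vc":74},{"get":27,"rj":8,"vf":0,"ygn":18},{"fvu":8,"kb":83}],"z":{"gz":[22,62,67],"xd":{"evw":62,"jz":47,"ox":26}}}
After op 3 (replace /z/xd 5): {"gt":{"h":[29,62,72,85],"q":{"di":64,"elu":84,"iw":25,"jvu":12},"rzz":{"hvy":50,"yvc":59}},"smb":[{"nk":90,"prq":30,"t":51},{"kva":9,"vc":74},{"get":27,"rj":8,"vf":0,"ygn":18},{"fvu":8,"kb":83}],"z":{"gz":[22,62,67],"xd":5}}
After op 4 (add /gt/h/0 16): {"gt":{"h":[16,29,62,72,85],"q":{"di":64,"elu":84,"iw":25,"jvu":12},"rzz":{"hvy":50,"yvc":59}},"smb":[{"nk":90,"prq":30,"t":51},{"kva":9,"vc":74},{"get":27,"rj":8,"vf":0,"ygn":18},{"fvu":8,"kb":83}],"z":{"gz":[22,62,67],"xd":5}}
After op 5 (replace /gt/q/elu 23): {"gt":{"h":[16,29,62,72,85],"q":{"di":64,"elu":23,"iw":25,"jvu":12},"rzz":{"hvy":50,"yvc":59}},"smb":[{"nk":90,"prq":30,"t":51},{"kva":9,"vc":74},{"get":27,"rj":8,"vf":0,"ygn":18},{"fvu":8,"kb":83}],"z":{"gz":[22,62,67],"xd":5}}
After op 6 (add /gt/rzz/evp 78): {"gt":{"h":[16,29,62,72,85],"q":{"di":64,"elu":23,"iw":25,"jvu":12},"rzz":{"evp":78,"hvy":50,"yvc":59}},"smb":[{"nk":90,"prq":30,"t":51},{"kva":9,"vc":74},{"get":27,"rj":8,"vf":0,"ygn":18},{"fvu":8,"kb":83}],"z":{"gz":[22,62,67],"xd":5}}
After op 7 (add /smb/2/ub 44): {"gt":{"h":[16,29,62,72,85],"q":{"di":64,"elu":23,"iw":25,"jvu":12},"rzz":{"evp":78,"hvy":50,"yvc":59}},"smb":[{"nk":90,"prq":30,"t":51},{"kva":9,"vc":74},{"get":27,"rj":8,"ub":44,"vf":0,"ygn":18},{"fvu":8,"kb":83}],"z":{"gz":[22,62,67],"xd":5}}
After op 8 (add /smb/3/t 50): {"gt":{"h":[16,29,62,72,85],"q":{"di":64,"elu":23,"iw":25,"jvu":12},"rzz":{"evp":78,"hvy":50,"yvc":59}},"smb":[{"nk":90,"prq":30,"t":51},{"kva":9,"vc":74},{"get":27,"rj":8,"ub":44,"vf":0,"ygn":18},{"fvu":8,"kb":83,"t":50}],"z":{"gz":[22,62,67],"xd":5}}
After op 9 (add /smb/2/l 90): {"gt":{"h":[16,29,62,72,85],"q":{"di":64,"elu":23,"iw":25,"jvu":12},"rzz":{"evp":78,"hvy":50,"yvc":59}},"smb":[{"nk":90,"prq":30,"t":51},{"kva":9,"vc":74},{"get":27,"l":90,"rj":8,"ub":44,"vf":0,"ygn":18},{"fvu":8,"kb":83,"t":50}],"z":{"gz":[22,62,67],"xd":5}}
After op 10 (remove /gt/h/1): {"gt":{"h":[16,62,72,85],"q":{"di":64,"elu":23,"iw":25,"jvu":12},"rzz":{"evp":78,"hvy":50,"yvc":59}},"smb":[{"nk":90,"prq":30,"t":51},{"kva":9,"vc":74},{"get":27,"l":90,"rj":8,"ub":44,"vf":0,"ygn":18},{"fvu":8,"kb":83,"t":50}],"z":{"gz":[22,62,67],"xd":5}}
After op 11 (remove /smb): {"gt":{"h":[16,62,72,85],"q":{"di":64,"elu":23,"iw":25,"jvu":12},"rzz":{"evp":78,"hvy":50,"yvc":59}},"z":{"gz":[22,62,67],"xd":5}}
After op 12 (add /gt/qgv 64): {"gt":{"h":[16,62,72,85],"q":{"di":64,"elu":23,"iw":25,"jvu":12},"qgv":64,"rzz":{"evp":78,"hvy":50,"yvc":59}},"z":{"gz":[22,62,67],"xd":5}}
After op 13 (replace /gt/h/1 38): {"gt":{"h":[16,38,72,85],"q":{"di":64,"elu":23,"iw":25,"jvu":12},"qgv":64,"rzz":{"evp":78,"hvy":50,"yvc":59}},"z":{"gz":[22,62,67],"xd":5}}
After op 14 (remove /gt/q/di): {"gt":{"h":[16,38,72,85],"q":{"elu":23,"iw":25,"jvu":12},"qgv":64,"rzz":{"evp":78,"hvy":50,"yvc":59}},"z":{"gz":[22,62,67],"xd":5}}
After op 15 (add /gt/dq 96): {"gt":{"dq":96,"h":[16,38,72,85],"q":{"elu":23,"iw":25,"jvu":12},"qgv":64,"rzz":{"evp":78,"hvy":50,"yvc":59}},"z":{"gz":[22,62,67],"xd":5}}
After op 16 (add /gt/a 41): {"gt":{"a":41,"dq":96,"h":[16,38,72,85],"q":{"elu":23,"iw":25,"jvu":12},"qgv":64,"rzz":{"evp":78,"hvy":50,"yvc":59}},"z":{"gz":[22,62,67],"xd":5}}
After op 17 (add /z/bim 83): {"gt":{"a":41,"dq":96,"h":[16,38,72,85],"q":{"elu":23,"iw":25,"jvu":12},"qgv":64,"rzz":{"evp":78,"hvy":50,"yvc":59}},"z":{"bim":83,"gz":[22,62,67],"xd":5}}
After op 18 (remove /z/gz/1): {"gt":{"a":41,"dq":96,"h":[16,38,72,85],"q":{"elu":23,"iw":25,"jvu":12},"qgv":64,"rzz":{"evp":78,"hvy":50,"yvc":59}},"z":{"bim":83,"gz":[22,67],"xd":5}}
After op 19 (replace /gt/h 24): {"gt":{"a":41,"dq":96,"h":24,"q":{"elu":23,"iw":25,"jvu":12},"qgv":64,"rzz":{"evp":78,"hvy":50,"yvc":59}},"z":{"bim":83,"gz":[22,67],"xd":5}}
After op 20 (replace /gt/dq 36): {"gt":{"a":41,"dq":36,"h":24,"q":{"elu":23,"iw":25,"jvu":12},"qgv":64,"rzz":{"evp":78,"hvy":50,"yvc":59}},"z":{"bim":83,"gz":[22,67],"xd":5}}
After op 21 (replace /gt/rzz/evp 78): {"gt":{"a":41,"dq":36,"h":24,"q":{"elu":23,"iw":25,"jvu":12},"qgv":64,"rzz":{"evp":78,"hvy":50,"yvc":59}},"z":{"bim":83,"gz":[22,67],"xd":5}}
After op 22 (add /gt/q/of 53): {"gt":{"a":41,"dq":36,"h":24,"q":{"elu":23,"iw":25,"jvu":12,"of":53},"qgv":64,"rzz":{"evp":78,"hvy":50,"yvc":59}},"z":{"bim":83,"gz":[22,67],"xd":5}}
After op 23 (replace /gt/rzz/yvc 14): {"gt":{"a":41,"dq":36,"h":24,"q":{"elu":23,"iw":25,"jvu":12,"of":53},"qgv":64,"rzz":{"evp":78,"hvy":50,"yvc":14}},"z":{"bim":83,"gz":[22,67],"xd":5}}
After op 24 (replace /z/bim 37): {"gt":{"a":41,"dq":36,"h":24,"q":{"elu":23,"iw":25,"jvu":12,"of":53},"qgv":64,"rzz":{"evp":78,"hvy":50,"yvc":14}},"z":{"bim":37,"gz":[22,67],"xd":5}}
Value at /gt/qgv: 64

Answer: 64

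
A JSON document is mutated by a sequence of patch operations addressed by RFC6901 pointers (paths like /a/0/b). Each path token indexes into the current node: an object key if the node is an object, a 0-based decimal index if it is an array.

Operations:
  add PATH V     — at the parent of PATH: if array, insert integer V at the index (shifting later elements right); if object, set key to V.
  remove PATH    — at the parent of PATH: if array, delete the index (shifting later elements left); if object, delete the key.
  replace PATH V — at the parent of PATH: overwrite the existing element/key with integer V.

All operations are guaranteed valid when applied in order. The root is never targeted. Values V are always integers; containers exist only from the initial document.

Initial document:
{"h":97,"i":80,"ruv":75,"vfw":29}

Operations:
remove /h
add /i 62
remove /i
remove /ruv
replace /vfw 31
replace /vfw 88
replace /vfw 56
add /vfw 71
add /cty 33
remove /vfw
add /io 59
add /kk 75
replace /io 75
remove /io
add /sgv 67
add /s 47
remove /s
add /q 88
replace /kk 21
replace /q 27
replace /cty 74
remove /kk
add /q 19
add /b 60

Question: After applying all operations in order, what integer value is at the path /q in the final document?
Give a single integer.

Answer: 19

Derivation:
After op 1 (remove /h): {"i":80,"ruv":75,"vfw":29}
After op 2 (add /i 62): {"i":62,"ruv":75,"vfw":29}
After op 3 (remove /i): {"ruv":75,"vfw":29}
After op 4 (remove /ruv): {"vfw":29}
After op 5 (replace /vfw 31): {"vfw":31}
After op 6 (replace /vfw 88): {"vfw":88}
After op 7 (replace /vfw 56): {"vfw":56}
After op 8 (add /vfw 71): {"vfw":71}
After op 9 (add /cty 33): {"cty":33,"vfw":71}
After op 10 (remove /vfw): {"cty":33}
After op 11 (add /io 59): {"cty":33,"io":59}
After op 12 (add /kk 75): {"cty":33,"io":59,"kk":75}
After op 13 (replace /io 75): {"cty":33,"io":75,"kk":75}
After op 14 (remove /io): {"cty":33,"kk":75}
After op 15 (add /sgv 67): {"cty":33,"kk":75,"sgv":67}
After op 16 (add /s 47): {"cty":33,"kk":75,"s":47,"sgv":67}
After op 17 (remove /s): {"cty":33,"kk":75,"sgv":67}
After op 18 (add /q 88): {"cty":33,"kk":75,"q":88,"sgv":67}
After op 19 (replace /kk 21): {"cty":33,"kk":21,"q":88,"sgv":67}
After op 20 (replace /q 27): {"cty":33,"kk":21,"q":27,"sgv":67}
After op 21 (replace /cty 74): {"cty":74,"kk":21,"q":27,"sgv":67}
After op 22 (remove /kk): {"cty":74,"q":27,"sgv":67}
After op 23 (add /q 19): {"cty":74,"q":19,"sgv":67}
After op 24 (add /b 60): {"b":60,"cty":74,"q":19,"sgv":67}
Value at /q: 19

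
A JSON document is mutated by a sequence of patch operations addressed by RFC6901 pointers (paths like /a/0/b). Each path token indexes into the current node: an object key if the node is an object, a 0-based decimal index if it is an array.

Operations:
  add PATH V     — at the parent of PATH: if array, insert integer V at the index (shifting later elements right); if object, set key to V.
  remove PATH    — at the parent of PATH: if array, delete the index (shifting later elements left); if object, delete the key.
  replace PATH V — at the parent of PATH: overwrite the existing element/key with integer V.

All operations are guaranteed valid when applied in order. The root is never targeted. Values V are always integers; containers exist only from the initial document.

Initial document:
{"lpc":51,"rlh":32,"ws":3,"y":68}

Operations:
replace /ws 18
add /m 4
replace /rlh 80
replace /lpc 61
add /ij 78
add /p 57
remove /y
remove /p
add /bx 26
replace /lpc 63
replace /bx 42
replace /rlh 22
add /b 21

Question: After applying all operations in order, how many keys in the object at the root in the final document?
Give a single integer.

Answer: 7

Derivation:
After op 1 (replace /ws 18): {"lpc":51,"rlh":32,"ws":18,"y":68}
After op 2 (add /m 4): {"lpc":51,"m":4,"rlh":32,"ws":18,"y":68}
After op 3 (replace /rlh 80): {"lpc":51,"m":4,"rlh":80,"ws":18,"y":68}
After op 4 (replace /lpc 61): {"lpc":61,"m":4,"rlh":80,"ws":18,"y":68}
After op 5 (add /ij 78): {"ij":78,"lpc":61,"m":4,"rlh":80,"ws":18,"y":68}
After op 6 (add /p 57): {"ij":78,"lpc":61,"m":4,"p":57,"rlh":80,"ws":18,"y":68}
After op 7 (remove /y): {"ij":78,"lpc":61,"m":4,"p":57,"rlh":80,"ws":18}
After op 8 (remove /p): {"ij":78,"lpc":61,"m":4,"rlh":80,"ws":18}
After op 9 (add /bx 26): {"bx":26,"ij":78,"lpc":61,"m":4,"rlh":80,"ws":18}
After op 10 (replace /lpc 63): {"bx":26,"ij":78,"lpc":63,"m":4,"rlh":80,"ws":18}
After op 11 (replace /bx 42): {"bx":42,"ij":78,"lpc":63,"m":4,"rlh":80,"ws":18}
After op 12 (replace /rlh 22): {"bx":42,"ij":78,"lpc":63,"m":4,"rlh":22,"ws":18}
After op 13 (add /b 21): {"b":21,"bx":42,"ij":78,"lpc":63,"m":4,"rlh":22,"ws":18}
Size at the root: 7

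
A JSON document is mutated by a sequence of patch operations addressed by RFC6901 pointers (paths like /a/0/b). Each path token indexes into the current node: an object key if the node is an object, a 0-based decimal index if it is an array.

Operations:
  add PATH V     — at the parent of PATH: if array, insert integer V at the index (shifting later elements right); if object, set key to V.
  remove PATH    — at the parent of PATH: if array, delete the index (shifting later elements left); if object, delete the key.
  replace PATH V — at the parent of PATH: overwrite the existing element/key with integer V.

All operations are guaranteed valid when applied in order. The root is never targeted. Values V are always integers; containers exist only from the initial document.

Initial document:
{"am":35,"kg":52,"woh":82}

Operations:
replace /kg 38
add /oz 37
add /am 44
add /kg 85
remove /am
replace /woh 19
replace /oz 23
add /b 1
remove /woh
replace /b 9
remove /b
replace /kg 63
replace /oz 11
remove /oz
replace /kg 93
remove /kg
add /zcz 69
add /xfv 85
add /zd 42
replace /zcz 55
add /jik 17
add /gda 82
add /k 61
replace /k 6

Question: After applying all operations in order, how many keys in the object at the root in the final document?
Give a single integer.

After op 1 (replace /kg 38): {"am":35,"kg":38,"woh":82}
After op 2 (add /oz 37): {"am":35,"kg":38,"oz":37,"woh":82}
After op 3 (add /am 44): {"am":44,"kg":38,"oz":37,"woh":82}
After op 4 (add /kg 85): {"am":44,"kg":85,"oz":37,"woh":82}
After op 5 (remove /am): {"kg":85,"oz":37,"woh":82}
After op 6 (replace /woh 19): {"kg":85,"oz":37,"woh":19}
After op 7 (replace /oz 23): {"kg":85,"oz":23,"woh":19}
After op 8 (add /b 1): {"b":1,"kg":85,"oz":23,"woh":19}
After op 9 (remove /woh): {"b":1,"kg":85,"oz":23}
After op 10 (replace /b 9): {"b":9,"kg":85,"oz":23}
After op 11 (remove /b): {"kg":85,"oz":23}
After op 12 (replace /kg 63): {"kg":63,"oz":23}
After op 13 (replace /oz 11): {"kg":63,"oz":11}
After op 14 (remove /oz): {"kg":63}
After op 15 (replace /kg 93): {"kg":93}
After op 16 (remove /kg): {}
After op 17 (add /zcz 69): {"zcz":69}
After op 18 (add /xfv 85): {"xfv":85,"zcz":69}
After op 19 (add /zd 42): {"xfv":85,"zcz":69,"zd":42}
After op 20 (replace /zcz 55): {"xfv":85,"zcz":55,"zd":42}
After op 21 (add /jik 17): {"jik":17,"xfv":85,"zcz":55,"zd":42}
After op 22 (add /gda 82): {"gda":82,"jik":17,"xfv":85,"zcz":55,"zd":42}
After op 23 (add /k 61): {"gda":82,"jik":17,"k":61,"xfv":85,"zcz":55,"zd":42}
After op 24 (replace /k 6): {"gda":82,"jik":17,"k":6,"xfv":85,"zcz":55,"zd":42}
Size at the root: 6

Answer: 6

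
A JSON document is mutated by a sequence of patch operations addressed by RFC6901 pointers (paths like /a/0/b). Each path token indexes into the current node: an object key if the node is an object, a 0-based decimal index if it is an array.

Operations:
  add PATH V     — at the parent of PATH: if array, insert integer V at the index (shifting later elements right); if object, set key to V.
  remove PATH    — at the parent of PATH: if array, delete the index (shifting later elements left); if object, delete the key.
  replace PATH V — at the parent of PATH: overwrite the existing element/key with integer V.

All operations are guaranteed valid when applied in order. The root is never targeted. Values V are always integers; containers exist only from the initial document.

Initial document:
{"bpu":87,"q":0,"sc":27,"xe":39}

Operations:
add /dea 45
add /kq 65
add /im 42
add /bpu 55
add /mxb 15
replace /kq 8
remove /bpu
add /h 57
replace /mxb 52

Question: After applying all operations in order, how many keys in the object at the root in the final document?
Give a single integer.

After op 1 (add /dea 45): {"bpu":87,"dea":45,"q":0,"sc":27,"xe":39}
After op 2 (add /kq 65): {"bpu":87,"dea":45,"kq":65,"q":0,"sc":27,"xe":39}
After op 3 (add /im 42): {"bpu":87,"dea":45,"im":42,"kq":65,"q":0,"sc":27,"xe":39}
After op 4 (add /bpu 55): {"bpu":55,"dea":45,"im":42,"kq":65,"q":0,"sc":27,"xe":39}
After op 5 (add /mxb 15): {"bpu":55,"dea":45,"im":42,"kq":65,"mxb":15,"q":0,"sc":27,"xe":39}
After op 6 (replace /kq 8): {"bpu":55,"dea":45,"im":42,"kq":8,"mxb":15,"q":0,"sc":27,"xe":39}
After op 7 (remove /bpu): {"dea":45,"im":42,"kq":8,"mxb":15,"q":0,"sc":27,"xe":39}
After op 8 (add /h 57): {"dea":45,"h":57,"im":42,"kq":8,"mxb":15,"q":0,"sc":27,"xe":39}
After op 9 (replace /mxb 52): {"dea":45,"h":57,"im":42,"kq":8,"mxb":52,"q":0,"sc":27,"xe":39}
Size at the root: 8

Answer: 8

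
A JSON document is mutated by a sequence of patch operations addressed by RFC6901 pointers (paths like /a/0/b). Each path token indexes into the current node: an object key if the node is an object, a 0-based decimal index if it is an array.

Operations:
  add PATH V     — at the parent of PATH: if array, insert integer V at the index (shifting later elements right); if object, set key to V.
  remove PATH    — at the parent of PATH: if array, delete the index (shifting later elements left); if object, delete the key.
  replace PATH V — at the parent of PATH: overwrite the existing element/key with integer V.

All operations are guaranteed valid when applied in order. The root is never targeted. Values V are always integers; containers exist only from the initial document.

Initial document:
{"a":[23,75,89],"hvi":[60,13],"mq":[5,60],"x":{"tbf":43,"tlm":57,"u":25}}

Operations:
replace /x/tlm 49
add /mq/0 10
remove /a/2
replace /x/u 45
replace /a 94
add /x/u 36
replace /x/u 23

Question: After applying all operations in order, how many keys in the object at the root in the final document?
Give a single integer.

Answer: 4

Derivation:
After op 1 (replace /x/tlm 49): {"a":[23,75,89],"hvi":[60,13],"mq":[5,60],"x":{"tbf":43,"tlm":49,"u":25}}
After op 2 (add /mq/0 10): {"a":[23,75,89],"hvi":[60,13],"mq":[10,5,60],"x":{"tbf":43,"tlm":49,"u":25}}
After op 3 (remove /a/2): {"a":[23,75],"hvi":[60,13],"mq":[10,5,60],"x":{"tbf":43,"tlm":49,"u":25}}
After op 4 (replace /x/u 45): {"a":[23,75],"hvi":[60,13],"mq":[10,5,60],"x":{"tbf":43,"tlm":49,"u":45}}
After op 5 (replace /a 94): {"a":94,"hvi":[60,13],"mq":[10,5,60],"x":{"tbf":43,"tlm":49,"u":45}}
After op 6 (add /x/u 36): {"a":94,"hvi":[60,13],"mq":[10,5,60],"x":{"tbf":43,"tlm":49,"u":36}}
After op 7 (replace /x/u 23): {"a":94,"hvi":[60,13],"mq":[10,5,60],"x":{"tbf":43,"tlm":49,"u":23}}
Size at the root: 4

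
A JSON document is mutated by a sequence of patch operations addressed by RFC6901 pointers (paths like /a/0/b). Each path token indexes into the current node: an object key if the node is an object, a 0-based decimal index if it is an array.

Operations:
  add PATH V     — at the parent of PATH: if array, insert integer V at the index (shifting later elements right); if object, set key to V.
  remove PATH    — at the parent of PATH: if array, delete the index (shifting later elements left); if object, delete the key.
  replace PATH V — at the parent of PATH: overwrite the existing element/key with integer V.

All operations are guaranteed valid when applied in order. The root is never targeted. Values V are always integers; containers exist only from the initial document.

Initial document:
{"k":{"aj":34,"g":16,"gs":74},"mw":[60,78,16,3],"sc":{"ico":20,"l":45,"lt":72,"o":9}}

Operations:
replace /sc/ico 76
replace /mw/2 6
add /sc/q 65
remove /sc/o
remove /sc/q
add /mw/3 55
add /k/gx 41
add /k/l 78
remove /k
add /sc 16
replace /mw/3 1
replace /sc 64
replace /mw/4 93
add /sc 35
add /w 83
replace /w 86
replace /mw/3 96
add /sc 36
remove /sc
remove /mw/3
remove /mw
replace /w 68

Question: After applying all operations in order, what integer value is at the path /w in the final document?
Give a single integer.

After op 1 (replace /sc/ico 76): {"k":{"aj":34,"g":16,"gs":74},"mw":[60,78,16,3],"sc":{"ico":76,"l":45,"lt":72,"o":9}}
After op 2 (replace /mw/2 6): {"k":{"aj":34,"g":16,"gs":74},"mw":[60,78,6,3],"sc":{"ico":76,"l":45,"lt":72,"o":9}}
After op 3 (add /sc/q 65): {"k":{"aj":34,"g":16,"gs":74},"mw":[60,78,6,3],"sc":{"ico":76,"l":45,"lt":72,"o":9,"q":65}}
After op 4 (remove /sc/o): {"k":{"aj":34,"g":16,"gs":74},"mw":[60,78,6,3],"sc":{"ico":76,"l":45,"lt":72,"q":65}}
After op 5 (remove /sc/q): {"k":{"aj":34,"g":16,"gs":74},"mw":[60,78,6,3],"sc":{"ico":76,"l":45,"lt":72}}
After op 6 (add /mw/3 55): {"k":{"aj":34,"g":16,"gs":74},"mw":[60,78,6,55,3],"sc":{"ico":76,"l":45,"lt":72}}
After op 7 (add /k/gx 41): {"k":{"aj":34,"g":16,"gs":74,"gx":41},"mw":[60,78,6,55,3],"sc":{"ico":76,"l":45,"lt":72}}
After op 8 (add /k/l 78): {"k":{"aj":34,"g":16,"gs":74,"gx":41,"l":78},"mw":[60,78,6,55,3],"sc":{"ico":76,"l":45,"lt":72}}
After op 9 (remove /k): {"mw":[60,78,6,55,3],"sc":{"ico":76,"l":45,"lt":72}}
After op 10 (add /sc 16): {"mw":[60,78,6,55,3],"sc":16}
After op 11 (replace /mw/3 1): {"mw":[60,78,6,1,3],"sc":16}
After op 12 (replace /sc 64): {"mw":[60,78,6,1,3],"sc":64}
After op 13 (replace /mw/4 93): {"mw":[60,78,6,1,93],"sc":64}
After op 14 (add /sc 35): {"mw":[60,78,6,1,93],"sc":35}
After op 15 (add /w 83): {"mw":[60,78,6,1,93],"sc":35,"w":83}
After op 16 (replace /w 86): {"mw":[60,78,6,1,93],"sc":35,"w":86}
After op 17 (replace /mw/3 96): {"mw":[60,78,6,96,93],"sc":35,"w":86}
After op 18 (add /sc 36): {"mw":[60,78,6,96,93],"sc":36,"w":86}
After op 19 (remove /sc): {"mw":[60,78,6,96,93],"w":86}
After op 20 (remove /mw/3): {"mw":[60,78,6,93],"w":86}
After op 21 (remove /mw): {"w":86}
After op 22 (replace /w 68): {"w":68}
Value at /w: 68

Answer: 68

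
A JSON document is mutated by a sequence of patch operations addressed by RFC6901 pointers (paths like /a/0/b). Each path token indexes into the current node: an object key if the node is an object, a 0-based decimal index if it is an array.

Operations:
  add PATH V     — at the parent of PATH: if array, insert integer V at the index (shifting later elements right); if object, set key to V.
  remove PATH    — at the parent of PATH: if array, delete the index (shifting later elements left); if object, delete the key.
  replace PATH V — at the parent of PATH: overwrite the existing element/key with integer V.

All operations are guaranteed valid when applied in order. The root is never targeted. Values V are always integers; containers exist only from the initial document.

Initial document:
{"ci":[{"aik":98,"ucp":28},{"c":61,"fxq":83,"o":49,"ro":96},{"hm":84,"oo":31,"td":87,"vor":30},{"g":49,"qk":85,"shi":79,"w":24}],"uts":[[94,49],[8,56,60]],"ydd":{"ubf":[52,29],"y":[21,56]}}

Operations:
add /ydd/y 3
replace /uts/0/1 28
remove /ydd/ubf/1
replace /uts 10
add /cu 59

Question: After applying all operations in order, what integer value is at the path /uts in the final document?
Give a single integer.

After op 1 (add /ydd/y 3): {"ci":[{"aik":98,"ucp":28},{"c":61,"fxq":83,"o":49,"ro":96},{"hm":84,"oo":31,"td":87,"vor":30},{"g":49,"qk":85,"shi":79,"w":24}],"uts":[[94,49],[8,56,60]],"ydd":{"ubf":[52,29],"y":3}}
After op 2 (replace /uts/0/1 28): {"ci":[{"aik":98,"ucp":28},{"c":61,"fxq":83,"o":49,"ro":96},{"hm":84,"oo":31,"td":87,"vor":30},{"g":49,"qk":85,"shi":79,"w":24}],"uts":[[94,28],[8,56,60]],"ydd":{"ubf":[52,29],"y":3}}
After op 3 (remove /ydd/ubf/1): {"ci":[{"aik":98,"ucp":28},{"c":61,"fxq":83,"o":49,"ro":96},{"hm":84,"oo":31,"td":87,"vor":30},{"g":49,"qk":85,"shi":79,"w":24}],"uts":[[94,28],[8,56,60]],"ydd":{"ubf":[52],"y":3}}
After op 4 (replace /uts 10): {"ci":[{"aik":98,"ucp":28},{"c":61,"fxq":83,"o":49,"ro":96},{"hm":84,"oo":31,"td":87,"vor":30},{"g":49,"qk":85,"shi":79,"w":24}],"uts":10,"ydd":{"ubf":[52],"y":3}}
After op 5 (add /cu 59): {"ci":[{"aik":98,"ucp":28},{"c":61,"fxq":83,"o":49,"ro":96},{"hm":84,"oo":31,"td":87,"vor":30},{"g":49,"qk":85,"shi":79,"w":24}],"cu":59,"uts":10,"ydd":{"ubf":[52],"y":3}}
Value at /uts: 10

Answer: 10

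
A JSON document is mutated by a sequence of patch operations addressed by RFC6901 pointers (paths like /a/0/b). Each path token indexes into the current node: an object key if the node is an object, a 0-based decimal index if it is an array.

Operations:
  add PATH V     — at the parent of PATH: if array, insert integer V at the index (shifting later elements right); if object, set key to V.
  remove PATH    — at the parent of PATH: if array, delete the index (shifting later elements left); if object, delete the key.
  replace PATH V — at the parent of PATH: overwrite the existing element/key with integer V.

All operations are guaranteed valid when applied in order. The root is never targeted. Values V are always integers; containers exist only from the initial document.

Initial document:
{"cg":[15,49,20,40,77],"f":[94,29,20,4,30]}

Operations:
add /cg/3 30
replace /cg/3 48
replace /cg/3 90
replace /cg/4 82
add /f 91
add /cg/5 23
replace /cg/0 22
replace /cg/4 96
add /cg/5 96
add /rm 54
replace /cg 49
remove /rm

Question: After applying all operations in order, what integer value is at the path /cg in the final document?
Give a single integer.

Answer: 49

Derivation:
After op 1 (add /cg/3 30): {"cg":[15,49,20,30,40,77],"f":[94,29,20,4,30]}
After op 2 (replace /cg/3 48): {"cg":[15,49,20,48,40,77],"f":[94,29,20,4,30]}
After op 3 (replace /cg/3 90): {"cg":[15,49,20,90,40,77],"f":[94,29,20,4,30]}
After op 4 (replace /cg/4 82): {"cg":[15,49,20,90,82,77],"f":[94,29,20,4,30]}
After op 5 (add /f 91): {"cg":[15,49,20,90,82,77],"f":91}
After op 6 (add /cg/5 23): {"cg":[15,49,20,90,82,23,77],"f":91}
After op 7 (replace /cg/0 22): {"cg":[22,49,20,90,82,23,77],"f":91}
After op 8 (replace /cg/4 96): {"cg":[22,49,20,90,96,23,77],"f":91}
After op 9 (add /cg/5 96): {"cg":[22,49,20,90,96,96,23,77],"f":91}
After op 10 (add /rm 54): {"cg":[22,49,20,90,96,96,23,77],"f":91,"rm":54}
After op 11 (replace /cg 49): {"cg":49,"f":91,"rm":54}
After op 12 (remove /rm): {"cg":49,"f":91}
Value at /cg: 49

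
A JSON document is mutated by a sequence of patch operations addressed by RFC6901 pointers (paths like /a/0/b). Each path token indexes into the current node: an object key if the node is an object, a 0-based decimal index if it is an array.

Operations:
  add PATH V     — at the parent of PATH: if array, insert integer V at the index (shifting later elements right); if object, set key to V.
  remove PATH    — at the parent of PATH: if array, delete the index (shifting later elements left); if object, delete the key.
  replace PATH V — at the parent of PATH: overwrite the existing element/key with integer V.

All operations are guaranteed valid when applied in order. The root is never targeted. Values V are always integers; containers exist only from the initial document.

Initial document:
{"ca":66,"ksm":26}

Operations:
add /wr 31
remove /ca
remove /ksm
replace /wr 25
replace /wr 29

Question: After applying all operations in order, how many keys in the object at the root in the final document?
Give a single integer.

After op 1 (add /wr 31): {"ca":66,"ksm":26,"wr":31}
After op 2 (remove /ca): {"ksm":26,"wr":31}
After op 3 (remove /ksm): {"wr":31}
After op 4 (replace /wr 25): {"wr":25}
After op 5 (replace /wr 29): {"wr":29}
Size at the root: 1

Answer: 1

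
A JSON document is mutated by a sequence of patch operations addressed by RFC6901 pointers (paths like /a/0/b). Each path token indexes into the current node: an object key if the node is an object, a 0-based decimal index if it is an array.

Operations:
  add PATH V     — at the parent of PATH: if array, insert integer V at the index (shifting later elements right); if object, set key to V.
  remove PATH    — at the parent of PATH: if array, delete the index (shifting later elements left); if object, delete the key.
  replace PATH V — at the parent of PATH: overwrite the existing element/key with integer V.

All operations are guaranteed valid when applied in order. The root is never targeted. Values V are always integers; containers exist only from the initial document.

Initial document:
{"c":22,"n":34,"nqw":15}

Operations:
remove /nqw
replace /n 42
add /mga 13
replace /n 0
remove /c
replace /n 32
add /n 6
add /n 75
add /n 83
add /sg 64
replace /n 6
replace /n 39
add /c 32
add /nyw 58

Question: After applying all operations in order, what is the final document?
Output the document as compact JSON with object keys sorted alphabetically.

Answer: {"c":32,"mga":13,"n":39,"nyw":58,"sg":64}

Derivation:
After op 1 (remove /nqw): {"c":22,"n":34}
After op 2 (replace /n 42): {"c":22,"n":42}
After op 3 (add /mga 13): {"c":22,"mga":13,"n":42}
After op 4 (replace /n 0): {"c":22,"mga":13,"n":0}
After op 5 (remove /c): {"mga":13,"n":0}
After op 6 (replace /n 32): {"mga":13,"n":32}
After op 7 (add /n 6): {"mga":13,"n":6}
After op 8 (add /n 75): {"mga":13,"n":75}
After op 9 (add /n 83): {"mga":13,"n":83}
After op 10 (add /sg 64): {"mga":13,"n":83,"sg":64}
After op 11 (replace /n 6): {"mga":13,"n":6,"sg":64}
After op 12 (replace /n 39): {"mga":13,"n":39,"sg":64}
After op 13 (add /c 32): {"c":32,"mga":13,"n":39,"sg":64}
After op 14 (add /nyw 58): {"c":32,"mga":13,"n":39,"nyw":58,"sg":64}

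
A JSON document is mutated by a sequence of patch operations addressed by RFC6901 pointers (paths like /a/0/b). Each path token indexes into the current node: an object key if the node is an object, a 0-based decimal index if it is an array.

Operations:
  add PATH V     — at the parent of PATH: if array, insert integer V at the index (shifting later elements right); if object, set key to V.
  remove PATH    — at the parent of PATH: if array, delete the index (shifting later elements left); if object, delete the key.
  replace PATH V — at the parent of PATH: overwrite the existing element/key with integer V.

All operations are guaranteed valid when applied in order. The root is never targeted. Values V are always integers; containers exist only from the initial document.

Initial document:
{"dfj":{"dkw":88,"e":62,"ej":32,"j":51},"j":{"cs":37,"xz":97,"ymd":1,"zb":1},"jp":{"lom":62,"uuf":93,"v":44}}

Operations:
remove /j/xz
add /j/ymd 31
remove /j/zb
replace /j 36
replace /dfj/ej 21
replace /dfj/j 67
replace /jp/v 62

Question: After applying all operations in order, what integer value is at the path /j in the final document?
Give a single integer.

Answer: 36

Derivation:
After op 1 (remove /j/xz): {"dfj":{"dkw":88,"e":62,"ej":32,"j":51},"j":{"cs":37,"ymd":1,"zb":1},"jp":{"lom":62,"uuf":93,"v":44}}
After op 2 (add /j/ymd 31): {"dfj":{"dkw":88,"e":62,"ej":32,"j":51},"j":{"cs":37,"ymd":31,"zb":1},"jp":{"lom":62,"uuf":93,"v":44}}
After op 3 (remove /j/zb): {"dfj":{"dkw":88,"e":62,"ej":32,"j":51},"j":{"cs":37,"ymd":31},"jp":{"lom":62,"uuf":93,"v":44}}
After op 4 (replace /j 36): {"dfj":{"dkw":88,"e":62,"ej":32,"j":51},"j":36,"jp":{"lom":62,"uuf":93,"v":44}}
After op 5 (replace /dfj/ej 21): {"dfj":{"dkw":88,"e":62,"ej":21,"j":51},"j":36,"jp":{"lom":62,"uuf":93,"v":44}}
After op 6 (replace /dfj/j 67): {"dfj":{"dkw":88,"e":62,"ej":21,"j":67},"j":36,"jp":{"lom":62,"uuf":93,"v":44}}
After op 7 (replace /jp/v 62): {"dfj":{"dkw":88,"e":62,"ej":21,"j":67},"j":36,"jp":{"lom":62,"uuf":93,"v":62}}
Value at /j: 36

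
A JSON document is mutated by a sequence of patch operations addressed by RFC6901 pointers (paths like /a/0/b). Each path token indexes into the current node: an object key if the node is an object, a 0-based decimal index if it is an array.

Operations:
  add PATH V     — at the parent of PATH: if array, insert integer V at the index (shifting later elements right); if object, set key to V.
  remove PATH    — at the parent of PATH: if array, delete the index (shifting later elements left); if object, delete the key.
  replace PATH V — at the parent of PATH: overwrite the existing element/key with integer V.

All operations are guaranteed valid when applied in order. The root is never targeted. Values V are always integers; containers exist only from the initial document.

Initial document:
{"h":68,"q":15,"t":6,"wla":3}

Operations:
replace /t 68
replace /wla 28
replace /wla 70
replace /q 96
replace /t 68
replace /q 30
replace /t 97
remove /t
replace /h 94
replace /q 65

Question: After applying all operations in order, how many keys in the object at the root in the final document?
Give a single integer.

Answer: 3

Derivation:
After op 1 (replace /t 68): {"h":68,"q":15,"t":68,"wla":3}
After op 2 (replace /wla 28): {"h":68,"q":15,"t":68,"wla":28}
After op 3 (replace /wla 70): {"h":68,"q":15,"t":68,"wla":70}
After op 4 (replace /q 96): {"h":68,"q":96,"t":68,"wla":70}
After op 5 (replace /t 68): {"h":68,"q":96,"t":68,"wla":70}
After op 6 (replace /q 30): {"h":68,"q":30,"t":68,"wla":70}
After op 7 (replace /t 97): {"h":68,"q":30,"t":97,"wla":70}
After op 8 (remove /t): {"h":68,"q":30,"wla":70}
After op 9 (replace /h 94): {"h":94,"q":30,"wla":70}
After op 10 (replace /q 65): {"h":94,"q":65,"wla":70}
Size at the root: 3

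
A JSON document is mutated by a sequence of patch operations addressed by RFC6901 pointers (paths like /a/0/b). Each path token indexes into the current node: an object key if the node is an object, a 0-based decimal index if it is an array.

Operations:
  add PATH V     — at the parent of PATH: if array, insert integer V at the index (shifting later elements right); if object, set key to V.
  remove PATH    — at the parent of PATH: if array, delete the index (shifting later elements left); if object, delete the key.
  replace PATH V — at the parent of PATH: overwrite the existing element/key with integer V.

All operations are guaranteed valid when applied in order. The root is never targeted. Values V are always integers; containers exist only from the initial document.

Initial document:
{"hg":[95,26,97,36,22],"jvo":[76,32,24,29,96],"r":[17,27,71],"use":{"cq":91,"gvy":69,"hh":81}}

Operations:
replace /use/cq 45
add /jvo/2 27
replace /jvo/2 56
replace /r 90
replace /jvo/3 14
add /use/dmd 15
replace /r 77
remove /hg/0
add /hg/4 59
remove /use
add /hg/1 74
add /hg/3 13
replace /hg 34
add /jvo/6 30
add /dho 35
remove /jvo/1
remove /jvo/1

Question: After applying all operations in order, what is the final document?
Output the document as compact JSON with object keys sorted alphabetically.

Answer: {"dho":35,"hg":34,"jvo":[76,14,29,96,30],"r":77}

Derivation:
After op 1 (replace /use/cq 45): {"hg":[95,26,97,36,22],"jvo":[76,32,24,29,96],"r":[17,27,71],"use":{"cq":45,"gvy":69,"hh":81}}
After op 2 (add /jvo/2 27): {"hg":[95,26,97,36,22],"jvo":[76,32,27,24,29,96],"r":[17,27,71],"use":{"cq":45,"gvy":69,"hh":81}}
After op 3 (replace /jvo/2 56): {"hg":[95,26,97,36,22],"jvo":[76,32,56,24,29,96],"r":[17,27,71],"use":{"cq":45,"gvy":69,"hh":81}}
After op 4 (replace /r 90): {"hg":[95,26,97,36,22],"jvo":[76,32,56,24,29,96],"r":90,"use":{"cq":45,"gvy":69,"hh":81}}
After op 5 (replace /jvo/3 14): {"hg":[95,26,97,36,22],"jvo":[76,32,56,14,29,96],"r":90,"use":{"cq":45,"gvy":69,"hh":81}}
After op 6 (add /use/dmd 15): {"hg":[95,26,97,36,22],"jvo":[76,32,56,14,29,96],"r":90,"use":{"cq":45,"dmd":15,"gvy":69,"hh":81}}
After op 7 (replace /r 77): {"hg":[95,26,97,36,22],"jvo":[76,32,56,14,29,96],"r":77,"use":{"cq":45,"dmd":15,"gvy":69,"hh":81}}
After op 8 (remove /hg/0): {"hg":[26,97,36,22],"jvo":[76,32,56,14,29,96],"r":77,"use":{"cq":45,"dmd":15,"gvy":69,"hh":81}}
After op 9 (add /hg/4 59): {"hg":[26,97,36,22,59],"jvo":[76,32,56,14,29,96],"r":77,"use":{"cq":45,"dmd":15,"gvy":69,"hh":81}}
After op 10 (remove /use): {"hg":[26,97,36,22,59],"jvo":[76,32,56,14,29,96],"r":77}
After op 11 (add /hg/1 74): {"hg":[26,74,97,36,22,59],"jvo":[76,32,56,14,29,96],"r":77}
After op 12 (add /hg/3 13): {"hg":[26,74,97,13,36,22,59],"jvo":[76,32,56,14,29,96],"r":77}
After op 13 (replace /hg 34): {"hg":34,"jvo":[76,32,56,14,29,96],"r":77}
After op 14 (add /jvo/6 30): {"hg":34,"jvo":[76,32,56,14,29,96,30],"r":77}
After op 15 (add /dho 35): {"dho":35,"hg":34,"jvo":[76,32,56,14,29,96,30],"r":77}
After op 16 (remove /jvo/1): {"dho":35,"hg":34,"jvo":[76,56,14,29,96,30],"r":77}
After op 17 (remove /jvo/1): {"dho":35,"hg":34,"jvo":[76,14,29,96,30],"r":77}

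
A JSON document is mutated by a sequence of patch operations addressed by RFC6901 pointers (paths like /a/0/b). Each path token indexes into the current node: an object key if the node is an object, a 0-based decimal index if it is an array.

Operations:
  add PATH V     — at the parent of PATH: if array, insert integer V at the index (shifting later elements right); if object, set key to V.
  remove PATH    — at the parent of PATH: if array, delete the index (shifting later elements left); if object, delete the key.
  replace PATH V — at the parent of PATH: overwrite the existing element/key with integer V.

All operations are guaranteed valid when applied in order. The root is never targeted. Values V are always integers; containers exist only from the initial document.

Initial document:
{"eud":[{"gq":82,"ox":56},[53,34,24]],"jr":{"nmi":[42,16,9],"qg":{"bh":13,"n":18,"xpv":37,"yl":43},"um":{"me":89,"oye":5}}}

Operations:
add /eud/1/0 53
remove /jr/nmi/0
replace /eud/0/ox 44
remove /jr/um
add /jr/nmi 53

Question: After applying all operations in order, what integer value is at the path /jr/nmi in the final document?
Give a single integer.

After op 1 (add /eud/1/0 53): {"eud":[{"gq":82,"ox":56},[53,53,34,24]],"jr":{"nmi":[42,16,9],"qg":{"bh":13,"n":18,"xpv":37,"yl":43},"um":{"me":89,"oye":5}}}
After op 2 (remove /jr/nmi/0): {"eud":[{"gq":82,"ox":56},[53,53,34,24]],"jr":{"nmi":[16,9],"qg":{"bh":13,"n":18,"xpv":37,"yl":43},"um":{"me":89,"oye":5}}}
After op 3 (replace /eud/0/ox 44): {"eud":[{"gq":82,"ox":44},[53,53,34,24]],"jr":{"nmi":[16,9],"qg":{"bh":13,"n":18,"xpv":37,"yl":43},"um":{"me":89,"oye":5}}}
After op 4 (remove /jr/um): {"eud":[{"gq":82,"ox":44},[53,53,34,24]],"jr":{"nmi":[16,9],"qg":{"bh":13,"n":18,"xpv":37,"yl":43}}}
After op 5 (add /jr/nmi 53): {"eud":[{"gq":82,"ox":44},[53,53,34,24]],"jr":{"nmi":53,"qg":{"bh":13,"n":18,"xpv":37,"yl":43}}}
Value at /jr/nmi: 53

Answer: 53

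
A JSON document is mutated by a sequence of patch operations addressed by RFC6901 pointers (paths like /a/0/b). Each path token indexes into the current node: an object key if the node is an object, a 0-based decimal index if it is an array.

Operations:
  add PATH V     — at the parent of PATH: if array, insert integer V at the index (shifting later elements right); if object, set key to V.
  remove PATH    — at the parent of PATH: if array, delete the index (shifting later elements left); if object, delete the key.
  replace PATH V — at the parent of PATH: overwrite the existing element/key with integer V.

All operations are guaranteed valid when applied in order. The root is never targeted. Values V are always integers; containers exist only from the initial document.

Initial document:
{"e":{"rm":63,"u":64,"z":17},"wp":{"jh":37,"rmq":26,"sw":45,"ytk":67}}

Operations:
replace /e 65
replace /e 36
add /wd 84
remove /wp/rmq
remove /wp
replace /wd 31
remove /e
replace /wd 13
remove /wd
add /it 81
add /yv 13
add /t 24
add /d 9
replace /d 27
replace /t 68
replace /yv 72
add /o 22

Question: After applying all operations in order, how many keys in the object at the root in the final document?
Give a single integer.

After op 1 (replace /e 65): {"e":65,"wp":{"jh":37,"rmq":26,"sw":45,"ytk":67}}
After op 2 (replace /e 36): {"e":36,"wp":{"jh":37,"rmq":26,"sw":45,"ytk":67}}
After op 3 (add /wd 84): {"e":36,"wd":84,"wp":{"jh":37,"rmq":26,"sw":45,"ytk":67}}
After op 4 (remove /wp/rmq): {"e":36,"wd":84,"wp":{"jh":37,"sw":45,"ytk":67}}
After op 5 (remove /wp): {"e":36,"wd":84}
After op 6 (replace /wd 31): {"e":36,"wd":31}
After op 7 (remove /e): {"wd":31}
After op 8 (replace /wd 13): {"wd":13}
After op 9 (remove /wd): {}
After op 10 (add /it 81): {"it":81}
After op 11 (add /yv 13): {"it":81,"yv":13}
After op 12 (add /t 24): {"it":81,"t":24,"yv":13}
After op 13 (add /d 9): {"d":9,"it":81,"t":24,"yv":13}
After op 14 (replace /d 27): {"d":27,"it":81,"t":24,"yv":13}
After op 15 (replace /t 68): {"d":27,"it":81,"t":68,"yv":13}
After op 16 (replace /yv 72): {"d":27,"it":81,"t":68,"yv":72}
After op 17 (add /o 22): {"d":27,"it":81,"o":22,"t":68,"yv":72}
Size at the root: 5

Answer: 5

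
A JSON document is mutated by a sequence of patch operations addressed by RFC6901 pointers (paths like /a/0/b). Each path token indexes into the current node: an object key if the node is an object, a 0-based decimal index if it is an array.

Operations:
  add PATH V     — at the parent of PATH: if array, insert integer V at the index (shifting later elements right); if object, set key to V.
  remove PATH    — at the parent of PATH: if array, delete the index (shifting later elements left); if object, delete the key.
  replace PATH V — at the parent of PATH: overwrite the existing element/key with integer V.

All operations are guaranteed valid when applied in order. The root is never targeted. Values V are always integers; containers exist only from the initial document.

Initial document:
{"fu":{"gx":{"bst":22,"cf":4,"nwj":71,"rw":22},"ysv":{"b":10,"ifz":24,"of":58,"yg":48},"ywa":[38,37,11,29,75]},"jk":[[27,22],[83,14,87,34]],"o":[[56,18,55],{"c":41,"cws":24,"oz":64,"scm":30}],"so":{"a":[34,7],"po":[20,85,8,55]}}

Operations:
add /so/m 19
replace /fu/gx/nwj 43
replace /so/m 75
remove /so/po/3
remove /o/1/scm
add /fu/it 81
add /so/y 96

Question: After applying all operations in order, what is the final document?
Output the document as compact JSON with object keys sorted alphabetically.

Answer: {"fu":{"gx":{"bst":22,"cf":4,"nwj":43,"rw":22},"it":81,"ysv":{"b":10,"ifz":24,"of":58,"yg":48},"ywa":[38,37,11,29,75]},"jk":[[27,22],[83,14,87,34]],"o":[[56,18,55],{"c":41,"cws":24,"oz":64}],"so":{"a":[34,7],"m":75,"po":[20,85,8],"y":96}}

Derivation:
After op 1 (add /so/m 19): {"fu":{"gx":{"bst":22,"cf":4,"nwj":71,"rw":22},"ysv":{"b":10,"ifz":24,"of":58,"yg":48},"ywa":[38,37,11,29,75]},"jk":[[27,22],[83,14,87,34]],"o":[[56,18,55],{"c":41,"cws":24,"oz":64,"scm":30}],"so":{"a":[34,7],"m":19,"po":[20,85,8,55]}}
After op 2 (replace /fu/gx/nwj 43): {"fu":{"gx":{"bst":22,"cf":4,"nwj":43,"rw":22},"ysv":{"b":10,"ifz":24,"of":58,"yg":48},"ywa":[38,37,11,29,75]},"jk":[[27,22],[83,14,87,34]],"o":[[56,18,55],{"c":41,"cws":24,"oz":64,"scm":30}],"so":{"a":[34,7],"m":19,"po":[20,85,8,55]}}
After op 3 (replace /so/m 75): {"fu":{"gx":{"bst":22,"cf":4,"nwj":43,"rw":22},"ysv":{"b":10,"ifz":24,"of":58,"yg":48},"ywa":[38,37,11,29,75]},"jk":[[27,22],[83,14,87,34]],"o":[[56,18,55],{"c":41,"cws":24,"oz":64,"scm":30}],"so":{"a":[34,7],"m":75,"po":[20,85,8,55]}}
After op 4 (remove /so/po/3): {"fu":{"gx":{"bst":22,"cf":4,"nwj":43,"rw":22},"ysv":{"b":10,"ifz":24,"of":58,"yg":48},"ywa":[38,37,11,29,75]},"jk":[[27,22],[83,14,87,34]],"o":[[56,18,55],{"c":41,"cws":24,"oz":64,"scm":30}],"so":{"a":[34,7],"m":75,"po":[20,85,8]}}
After op 5 (remove /o/1/scm): {"fu":{"gx":{"bst":22,"cf":4,"nwj":43,"rw":22},"ysv":{"b":10,"ifz":24,"of":58,"yg":48},"ywa":[38,37,11,29,75]},"jk":[[27,22],[83,14,87,34]],"o":[[56,18,55],{"c":41,"cws":24,"oz":64}],"so":{"a":[34,7],"m":75,"po":[20,85,8]}}
After op 6 (add /fu/it 81): {"fu":{"gx":{"bst":22,"cf":4,"nwj":43,"rw":22},"it":81,"ysv":{"b":10,"ifz":24,"of":58,"yg":48},"ywa":[38,37,11,29,75]},"jk":[[27,22],[83,14,87,34]],"o":[[56,18,55],{"c":41,"cws":24,"oz":64}],"so":{"a":[34,7],"m":75,"po":[20,85,8]}}
After op 7 (add /so/y 96): {"fu":{"gx":{"bst":22,"cf":4,"nwj":43,"rw":22},"it":81,"ysv":{"b":10,"ifz":24,"of":58,"yg":48},"ywa":[38,37,11,29,75]},"jk":[[27,22],[83,14,87,34]],"o":[[56,18,55],{"c":41,"cws":24,"oz":64}],"so":{"a":[34,7],"m":75,"po":[20,85,8],"y":96}}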